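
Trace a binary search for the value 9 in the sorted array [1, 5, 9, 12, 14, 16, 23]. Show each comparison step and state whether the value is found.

Binary search for 9 in [1, 5, 9, 12, 14, 16, 23]:

lo=0, hi=6, mid=3, arr[mid]=12 -> 12 > 9, search left half
lo=0, hi=2, mid=1, arr[mid]=5 -> 5 < 9, search right half
lo=2, hi=2, mid=2, arr[mid]=9 -> Found target at index 2!

Binary search finds 9 at index 2 after 3 comparisons. The search repeatedly halves the search space by comparing with the middle element.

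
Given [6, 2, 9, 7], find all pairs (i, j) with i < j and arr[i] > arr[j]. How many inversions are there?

Finding inversions in [6, 2, 9, 7]:

(0, 1): arr[0]=6 > arr[1]=2
(2, 3): arr[2]=9 > arr[3]=7

Total inversions: 2

The array has 2 inversion(s): (0,1), (2,3). Each pair (i,j) satisfies i < j and arr[i] > arr[j].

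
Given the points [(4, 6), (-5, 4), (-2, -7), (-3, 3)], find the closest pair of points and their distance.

Computing all pairwise distances among 4 points:

d((4, 6), (-5, 4)) = 9.2195
d((4, 6), (-2, -7)) = 14.3178
d((4, 6), (-3, 3)) = 7.6158
d((-5, 4), (-2, -7)) = 11.4018
d((-5, 4), (-3, 3)) = 2.2361 <-- minimum
d((-2, -7), (-3, 3)) = 10.0499

Closest pair: (-5, 4) and (-3, 3) with distance 2.2361

The closest pair is (-5, 4) and (-3, 3) with Euclidean distance 2.2361. For 4 points, brute-force pairwise comparison is shown above. For large n, the divide-and-conquer algorithm (sort by x, recurse on halves, check the dividing strip) achieves O(n log n).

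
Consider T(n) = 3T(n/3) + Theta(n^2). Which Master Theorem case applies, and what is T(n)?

Master Theorem for T(n) = 3T(n/3) + O(n^2):

a = 3, b = 3, c = 2
log_b(a) = log_3(3) = 1.0000

Case 3: c = 2 > log_3(3) = 1.0000
T(n) = O(n^2) = O(n^2)

For T(n) = 3T(n/3) + O(n^2): log_3(3) = 1.0000. This is Case 3 of the Master Theorem (c > log_b(a), work dominated by root), giving O(n^2).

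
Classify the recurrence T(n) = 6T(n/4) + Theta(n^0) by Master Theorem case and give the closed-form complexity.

Master Theorem for T(n) = 6T(n/4) + O(n^0):

a = 6, b = 4, c = 0
log_b(a) = log_4(6) = 1.2925

Case 1: c = 0 < log_4(6) = 1.2925
T(n) = O(n^(log_4 6))

For T(n) = 6T(n/4) + O(n^0): log_4(6) = 1.2925. This is Case 1 of the Master Theorem (c < log_b(a), work dominated by leaves), giving O(n^(log_4 6)).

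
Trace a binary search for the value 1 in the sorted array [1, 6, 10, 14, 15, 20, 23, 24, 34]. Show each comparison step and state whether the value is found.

Binary search for 1 in [1, 6, 10, 14, 15, 20, 23, 24, 34]:

lo=0, hi=8, mid=4, arr[mid]=15 -> 15 > 1, search left half
lo=0, hi=3, mid=1, arr[mid]=6 -> 6 > 1, search left half
lo=0, hi=0, mid=0, arr[mid]=1 -> Found target at index 0!

Binary search finds 1 at index 0 after 3 comparisons. The search repeatedly halves the search space by comparing with the middle element.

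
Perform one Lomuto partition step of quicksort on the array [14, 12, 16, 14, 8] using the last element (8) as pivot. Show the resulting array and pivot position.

Lomuto partition with pivot = 8:

Initial array: [14, 12, 16, 14, 8]

arr[0]=14 > 8: no swap
arr[1]=12 > 8: no swap
arr[2]=16 > 8: no swap
arr[3]=14 > 8: no swap

Place pivot at position 0: [8, 12, 16, 14, 14]
Pivot position: 0

After partitioning with pivot 8, the array becomes [8, 12, 16, 14, 14]. The pivot is placed at index 0. All elements to the left of the pivot are <= 8, and all elements to the right are > 8.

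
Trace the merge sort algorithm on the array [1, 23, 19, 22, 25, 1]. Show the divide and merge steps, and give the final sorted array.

Merge sort trace:

Split: [1, 23, 19, 22, 25, 1] -> [1, 23, 19] and [22, 25, 1]
  Split: [1, 23, 19] -> [1] and [23, 19]
    Split: [23, 19] -> [23] and [19]
    Merge: [23] + [19] -> [19, 23]
  Merge: [1] + [19, 23] -> [1, 19, 23]
  Split: [22, 25, 1] -> [22] and [25, 1]
    Split: [25, 1] -> [25] and [1]
    Merge: [25] + [1] -> [1, 25]
  Merge: [22] + [1, 25] -> [1, 22, 25]
Merge: [1, 19, 23] + [1, 22, 25] -> [1, 1, 19, 22, 23, 25]

Final sorted array: [1, 1, 19, 22, 23, 25]

The merge sort proceeds by recursively splitting the array and merging sorted halves.
After all merges, the sorted array is [1, 1, 19, 22, 23, 25].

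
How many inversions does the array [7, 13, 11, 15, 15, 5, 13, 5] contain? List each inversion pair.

Finding inversions in [7, 13, 11, 15, 15, 5, 13, 5]:

(0, 5): arr[0]=7 > arr[5]=5
(0, 7): arr[0]=7 > arr[7]=5
(1, 2): arr[1]=13 > arr[2]=11
(1, 5): arr[1]=13 > arr[5]=5
(1, 7): arr[1]=13 > arr[7]=5
(2, 5): arr[2]=11 > arr[5]=5
(2, 7): arr[2]=11 > arr[7]=5
(3, 5): arr[3]=15 > arr[5]=5
(3, 6): arr[3]=15 > arr[6]=13
(3, 7): arr[3]=15 > arr[7]=5
(4, 5): arr[4]=15 > arr[5]=5
(4, 6): arr[4]=15 > arr[6]=13
(4, 7): arr[4]=15 > arr[7]=5
(6, 7): arr[6]=13 > arr[7]=5

Total inversions: 14

The array has 14 inversion(s): (0,5), (0,7), (1,2), (1,5), (1,7), (2,5), (2,7), (3,5), (3,6), (3,7), (4,5), (4,6), (4,7), (6,7). Each pair (i,j) satisfies i < j and arr[i] > arr[j].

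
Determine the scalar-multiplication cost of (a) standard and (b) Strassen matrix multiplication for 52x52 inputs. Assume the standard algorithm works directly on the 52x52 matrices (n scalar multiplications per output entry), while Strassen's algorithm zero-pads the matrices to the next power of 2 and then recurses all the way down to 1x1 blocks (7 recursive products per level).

Matrix multiplication for 52x52 matrices:

Strassen's algorithm requires power-of-2 dimensions. Pad 52x52 to 64x64 (next power of 2).

Standard algorithm: 52^3 = 140608 multiplications
Strassen's algorithm: 7^(log2(64)) = 7^6 = 117649 multiplications
Savings: 140608 - 117649 = 22959 multiplications

Standard: 140608 multiplications (52^3). Strassen: 117649 multiplications (7^6, after padding to 64x64). Strassen reduces 8 recursive multiplications to 7 at each level.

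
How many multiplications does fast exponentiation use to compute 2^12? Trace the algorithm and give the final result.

Computing 2^12 by squaring (build up from 2^1; each line after the first costs one multiplication):

2^1 = 2
2^2 = (2^1)^2 = 2^2 = 4
2^3 = 2 * 2^2 = 2 * 4 = 8
2^6 = (2^3)^2 = 8^2 = 64
2^12 = (2^6)^2 = 64^2 = 4096

Result: 4096
Multiplications needed: 4 (4 lines after 2^1)

2^12 = 4096. Using exponentiation by squaring, this requires 4 multiplications. The key idea: if the exponent is even, square the half-power; if odd, multiply by the base once.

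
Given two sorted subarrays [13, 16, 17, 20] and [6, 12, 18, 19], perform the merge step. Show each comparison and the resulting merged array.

Merging process:

Compare 13 vs 6: take 6 from right. Merged: [6]
Compare 13 vs 12: take 12 from right. Merged: [6, 12]
Compare 13 vs 18: take 13 from left. Merged: [6, 12, 13]
Compare 16 vs 18: take 16 from left. Merged: [6, 12, 13, 16]
Compare 17 vs 18: take 17 from left. Merged: [6, 12, 13, 16, 17]
Compare 20 vs 18: take 18 from right. Merged: [6, 12, 13, 16, 17, 18]
Compare 20 vs 19: take 19 from right. Merged: [6, 12, 13, 16, 17, 18, 19]
Append remaining from left: [20]. Merged: [6, 12, 13, 16, 17, 18, 19, 20]

Final merged array: [6, 12, 13, 16, 17, 18, 19, 20]
Total comparisons: 7

The merged array is [6, 12, 13, 16, 17, 18, 19, 20], requiring 7 comparisons. The merge step runs in O(n) time where n is the total number of elements.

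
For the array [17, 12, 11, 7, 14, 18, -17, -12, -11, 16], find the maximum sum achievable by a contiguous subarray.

Using Kadane's algorithm on [17, 12, 11, 7, 14, 18, -17, -12, -11, 16]:

Scanning through the array:
Position 1 (value 12): max_ending_here = 29, max_so_far = 29
Position 2 (value 11): max_ending_here = 40, max_so_far = 40
Position 3 (value 7): max_ending_here = 47, max_so_far = 47
Position 4 (value 14): max_ending_here = 61, max_so_far = 61
Position 5 (value 18): max_ending_here = 79, max_so_far = 79
Position 6 (value -17): max_ending_here = 62, max_so_far = 79
Position 7 (value -12): max_ending_here = 50, max_so_far = 79
Position 8 (value -11): max_ending_here = 39, max_so_far = 79
Position 9 (value 16): max_ending_here = 55, max_so_far = 79

Maximum subarray: [17, 12, 11, 7, 14, 18]
Maximum sum: 79

The maximum subarray is [17, 12, 11, 7, 14, 18] with sum 79. This subarray runs from index 0 to index 5.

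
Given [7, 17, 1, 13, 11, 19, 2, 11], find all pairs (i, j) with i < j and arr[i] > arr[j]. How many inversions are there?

Finding inversions in [7, 17, 1, 13, 11, 19, 2, 11]:

(0, 2): arr[0]=7 > arr[2]=1
(0, 6): arr[0]=7 > arr[6]=2
(1, 2): arr[1]=17 > arr[2]=1
(1, 3): arr[1]=17 > arr[3]=13
(1, 4): arr[1]=17 > arr[4]=11
(1, 6): arr[1]=17 > arr[6]=2
(1, 7): arr[1]=17 > arr[7]=11
(3, 4): arr[3]=13 > arr[4]=11
(3, 6): arr[3]=13 > arr[6]=2
(3, 7): arr[3]=13 > arr[7]=11
(4, 6): arr[4]=11 > arr[6]=2
(5, 6): arr[5]=19 > arr[6]=2
(5, 7): arr[5]=19 > arr[7]=11

Total inversions: 13

The array has 13 inversion(s): (0,2), (0,6), (1,2), (1,3), (1,4), (1,6), (1,7), (3,4), (3,6), (3,7), (4,6), (5,6), (5,7). Each pair (i,j) satisfies i < j and arr[i] > arr[j].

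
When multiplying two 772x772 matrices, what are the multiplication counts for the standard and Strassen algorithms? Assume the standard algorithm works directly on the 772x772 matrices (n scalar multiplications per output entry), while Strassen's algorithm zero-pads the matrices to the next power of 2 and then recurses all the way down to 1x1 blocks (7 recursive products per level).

Matrix multiplication for 772x772 matrices:

Strassen's algorithm requires power-of-2 dimensions. Pad 772x772 to 1024x1024 (next power of 2).

Standard algorithm: 772^3 = 460099648 multiplications
Strassen's algorithm: 7^(log2(1024)) = 7^10 = 282475249 multiplications
Savings: 460099648 - 282475249 = 177624399 multiplications

Standard: 460099648 multiplications (772^3). Strassen: 282475249 multiplications (7^10, after padding to 1024x1024). Strassen reduces 8 recursive multiplications to 7 at each level.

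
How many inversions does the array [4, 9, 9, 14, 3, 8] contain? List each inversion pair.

Finding inversions in [4, 9, 9, 14, 3, 8]:

(0, 4): arr[0]=4 > arr[4]=3
(1, 4): arr[1]=9 > arr[4]=3
(1, 5): arr[1]=9 > arr[5]=8
(2, 4): arr[2]=9 > arr[4]=3
(2, 5): arr[2]=9 > arr[5]=8
(3, 4): arr[3]=14 > arr[4]=3
(3, 5): arr[3]=14 > arr[5]=8

Total inversions: 7

The array has 7 inversion(s): (0,4), (1,4), (1,5), (2,4), (2,5), (3,4), (3,5). Each pair (i,j) satisfies i < j and arr[i] > arr[j].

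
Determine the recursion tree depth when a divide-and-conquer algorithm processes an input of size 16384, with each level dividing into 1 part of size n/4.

For divide and conquer with division factor 4:

Problem sizes at each level:
Level 0: 16384
Level 1: 4096
Level 2: 1024
Level 3: 256
Level 4: 64
Level 5: 16
Level 6: 4
Level 7: 1

The root is level 0 and the size-1 base case is level 7 (the tree spans levels 0 through 7, i.e. 8 levels counting the root), so the depth is the number of divisions: log_4(16384) = 7

The recursion tree depth is log_4(16384) = 7. At each level, the problem size is divided by 4, so it takes 7 divisions to reduce to a base case of size 1. The algorithm makes 1 recursive call at each level.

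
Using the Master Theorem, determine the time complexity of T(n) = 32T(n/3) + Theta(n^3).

Master Theorem for T(n) = 32T(n/3) + O(n^3):

a = 32, b = 3, c = 3
log_b(a) = log_3(32) = 3.1546

Case 1: c = 3 < log_3(32) = 3.1546
T(n) = O(n^(log_3 32))

For T(n) = 32T(n/3) + O(n^3): log_3(32) = 3.1546. This is Case 1 of the Master Theorem (c < log_b(a), work dominated by leaves), giving O(n^(log_3 32)).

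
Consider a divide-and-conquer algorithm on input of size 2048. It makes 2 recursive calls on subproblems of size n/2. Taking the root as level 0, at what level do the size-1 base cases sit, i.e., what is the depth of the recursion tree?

For divide and conquer with division factor 2:

Problem sizes at each level:
Level 0: 2048
Level 1: 1024
Level 2: 512
Level 3: 256
Level 4: 128
Level 5: 64
Level 6: 32
Level 7: 16
Level 8: 8
Level 9: 4
Level 10: 2
Level 11: 1

The root is level 0 and the size-1 base case is level 11 (the tree spans levels 0 through 11, i.e. 12 levels counting the root), so the depth is the number of divisions: log_2(2048) = 11

The recursion tree depth is log_2(2048) = 11. At each level, the problem size is divided by 2, so it takes 11 divisions to reduce to a base case of size 1. The algorithm makes 2 recursive calls at each level.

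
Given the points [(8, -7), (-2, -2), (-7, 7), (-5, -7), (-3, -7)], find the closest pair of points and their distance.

Computing all pairwise distances among 5 points:

d((8, -7), (-2, -2)) = 11.1803
d((8, -7), (-7, 7)) = 20.5183
d((8, -7), (-5, -7)) = 13.0
d((8, -7), (-3, -7)) = 11.0
d((-2, -2), (-7, 7)) = 10.2956
d((-2, -2), (-5, -7)) = 5.831
d((-2, -2), (-3, -7)) = 5.099
d((-7, 7), (-5, -7)) = 14.1421
d((-7, 7), (-3, -7)) = 14.5602
d((-5, -7), (-3, -7)) = 2.0 <-- minimum

Closest pair: (-5, -7) and (-3, -7) with distance 2.0

The closest pair is (-5, -7) and (-3, -7) with Euclidean distance 2.0. For 5 points, brute-force pairwise comparison is shown above. For large n, the divide-and-conquer algorithm (sort by x, recurse on halves, check the dividing strip) achieves O(n log n).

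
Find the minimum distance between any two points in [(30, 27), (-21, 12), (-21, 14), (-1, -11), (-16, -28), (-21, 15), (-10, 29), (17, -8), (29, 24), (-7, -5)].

Computing all pairwise distances among 10 points:

d((30, 27), (-21, 12)) = 53.1601
d((30, 27), (-21, 14)) = 52.6308
d((30, 27), (-1, -11)) = 49.0408
d((30, 27), (-16, -28)) = 71.7008
d((30, 27), (-21, 15)) = 52.3927
d((30, 27), (-10, 29)) = 40.05
d((30, 27), (17, -8)) = 37.3363
d((30, 27), (29, 24)) = 3.1623
d((30, 27), (-7, -5)) = 48.9183
d((-21, 12), (-21, 14)) = 2.0
d((-21, 12), (-1, -11)) = 30.4795
d((-21, 12), (-16, -28)) = 40.3113
d((-21, 12), (-21, 15)) = 3.0
d((-21, 12), (-10, 29)) = 20.2485
d((-21, 12), (17, -8)) = 42.9418
d((-21, 12), (29, 24)) = 51.4198
d((-21, 12), (-7, -5)) = 22.0227
d((-21, 14), (-1, -11)) = 32.0156
d((-21, 14), (-16, -28)) = 42.2966
d((-21, 14), (-21, 15)) = 1.0 <-- minimum
d((-21, 14), (-10, 29)) = 18.6011
d((-21, 14), (17, -8)) = 43.909
d((-21, 14), (29, 24)) = 50.9902
d((-21, 14), (-7, -5)) = 23.6008
d((-1, -11), (-16, -28)) = 22.6716
d((-1, -11), (-21, 15)) = 32.8024
d((-1, -11), (-10, 29)) = 41.0
d((-1, -11), (17, -8)) = 18.2483
d((-1, -11), (29, 24)) = 46.0977
d((-1, -11), (-7, -5)) = 8.4853
d((-16, -28), (-21, 15)) = 43.2897
d((-16, -28), (-10, 29)) = 57.3149
d((-16, -28), (17, -8)) = 38.5876
d((-16, -28), (29, 24)) = 68.7677
d((-16, -28), (-7, -5)) = 24.6982
d((-21, 15), (-10, 29)) = 17.8045
d((-21, 15), (17, -8)) = 44.4185
d((-21, 15), (29, 24)) = 50.8035
d((-21, 15), (-7, -5)) = 24.4131
d((-10, 29), (17, -8)) = 45.8039
d((-10, 29), (29, 24)) = 39.3192
d((-10, 29), (-7, -5)) = 34.1321
d((17, -8), (29, 24)) = 34.176
d((17, -8), (-7, -5)) = 24.1868
d((29, 24), (-7, -5)) = 46.2277

Closest pair: (-21, 14) and (-21, 15) with distance 1.0

The closest pair is (-21, 14) and (-21, 15) with Euclidean distance 1.0. For 10 points, brute-force pairwise comparison is shown above. For large n, the divide-and-conquer algorithm (sort by x, recurse on halves, check the dividing strip) achieves O(n log n).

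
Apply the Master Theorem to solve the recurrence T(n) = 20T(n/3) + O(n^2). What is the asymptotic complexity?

Master Theorem for T(n) = 20T(n/3) + O(n^2):

a = 20, b = 3, c = 2
log_b(a) = log_3(20) = 2.7268

Case 1: c = 2 < log_3(20) = 2.7268
T(n) = O(n^(log_3 20))

For T(n) = 20T(n/3) + O(n^2): log_3(20) = 2.7268. This is Case 1 of the Master Theorem (c < log_b(a), work dominated by leaves), giving O(n^(log_3 20)).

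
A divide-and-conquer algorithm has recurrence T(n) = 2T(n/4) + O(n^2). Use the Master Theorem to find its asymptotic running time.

Master Theorem for T(n) = 2T(n/4) + O(n^2):

a = 2, b = 4, c = 2
log_b(a) = log_4(2) = 0.5000

Case 3: c = 2 > log_4(2) = 0.5000
T(n) = O(n^2) = O(n^2)

For T(n) = 2T(n/4) + O(n^2): log_4(2) = 0.5000. This is Case 3 of the Master Theorem (c > log_b(a), work dominated by root), giving O(n^2).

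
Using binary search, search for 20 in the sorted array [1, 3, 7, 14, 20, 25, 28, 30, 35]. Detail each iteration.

Binary search for 20 in [1, 3, 7, 14, 20, 25, 28, 30, 35]:

lo=0, hi=8, mid=4, arr[mid]=20 -> Found target at index 4!

Binary search finds 20 at index 4 after 1 comparisons. The search repeatedly halves the search space by comparing with the middle element.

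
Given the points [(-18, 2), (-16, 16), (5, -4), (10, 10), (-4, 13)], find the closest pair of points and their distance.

Computing all pairwise distances among 5 points:

d((-18, 2), (-16, 16)) = 14.1421
d((-18, 2), (5, -4)) = 23.7697
d((-18, 2), (10, 10)) = 29.1204
d((-18, 2), (-4, 13)) = 17.8045
d((-16, 16), (5, -4)) = 29.0
d((-16, 16), (10, 10)) = 26.6833
d((-16, 16), (-4, 13)) = 12.3693 <-- minimum
d((5, -4), (10, 10)) = 14.8661
d((5, -4), (-4, 13)) = 19.2354
d((10, 10), (-4, 13)) = 14.3178

Closest pair: (-16, 16) and (-4, 13) with distance 12.3693

The closest pair is (-16, 16) and (-4, 13) with Euclidean distance 12.3693. For 5 points, brute-force pairwise comparison is shown above. For large n, the divide-and-conquer algorithm (sort by x, recurse on halves, check the dividing strip) achieves O(n log n).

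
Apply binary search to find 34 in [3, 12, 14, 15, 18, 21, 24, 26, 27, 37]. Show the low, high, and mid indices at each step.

Binary search for 34 in [3, 12, 14, 15, 18, 21, 24, 26, 27, 37]:

lo=0, hi=9, mid=4, arr[mid]=18 -> 18 < 34, search right half
lo=5, hi=9, mid=7, arr[mid]=26 -> 26 < 34, search right half
lo=8, hi=9, mid=8, arr[mid]=27 -> 27 < 34, search right half
lo=9, hi=9, mid=9, arr[mid]=37 -> 37 > 34, search left half
lo=9 > hi=8, target 34 not found

Binary search determines that 34 is not in the array after 4 comparisons. The search space was exhausted without finding the target.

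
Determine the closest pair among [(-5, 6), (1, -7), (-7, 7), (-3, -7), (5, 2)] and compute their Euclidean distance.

Computing all pairwise distances among 5 points:

d((-5, 6), (1, -7)) = 14.3178
d((-5, 6), (-7, 7)) = 2.2361 <-- minimum
d((-5, 6), (-3, -7)) = 13.1529
d((-5, 6), (5, 2)) = 10.7703
d((1, -7), (-7, 7)) = 16.1245
d((1, -7), (-3, -7)) = 4.0
d((1, -7), (5, 2)) = 9.8489
d((-7, 7), (-3, -7)) = 14.5602
d((-7, 7), (5, 2)) = 13.0
d((-3, -7), (5, 2)) = 12.0416

Closest pair: (-5, 6) and (-7, 7) with distance 2.2361

The closest pair is (-5, 6) and (-7, 7) with Euclidean distance 2.2361. For 5 points, brute-force pairwise comparison is shown above. For large n, the divide-and-conquer algorithm (sort by x, recurse on halves, check the dividing strip) achieves O(n log n).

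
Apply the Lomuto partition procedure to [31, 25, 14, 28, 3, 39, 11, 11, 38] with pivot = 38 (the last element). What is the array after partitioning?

Lomuto partition with pivot = 38:

Initial array: [31, 25, 14, 28, 3, 39, 11, 11, 38]

arr[0]=31 <= 38: swap with position 0, array becomes [31, 25, 14, 28, 3, 39, 11, 11, 38]
arr[1]=25 <= 38: swap with position 1, array becomes [31, 25, 14, 28, 3, 39, 11, 11, 38]
arr[2]=14 <= 38: swap with position 2, array becomes [31, 25, 14, 28, 3, 39, 11, 11, 38]
arr[3]=28 <= 38: swap with position 3, array becomes [31, 25, 14, 28, 3, 39, 11, 11, 38]
arr[4]=3 <= 38: swap with position 4, array becomes [31, 25, 14, 28, 3, 39, 11, 11, 38]
arr[5]=39 > 38: no swap
arr[6]=11 <= 38: swap with position 5, array becomes [31, 25, 14, 28, 3, 11, 39, 11, 38]
arr[7]=11 <= 38: swap with position 6, array becomes [31, 25, 14, 28, 3, 11, 11, 39, 38]

Place pivot at position 7: [31, 25, 14, 28, 3, 11, 11, 38, 39]
Pivot position: 7

After partitioning with pivot 38, the array becomes [31, 25, 14, 28, 3, 11, 11, 38, 39]. The pivot is placed at index 7. All elements to the left of the pivot are <= 38, and all elements to the right are > 38.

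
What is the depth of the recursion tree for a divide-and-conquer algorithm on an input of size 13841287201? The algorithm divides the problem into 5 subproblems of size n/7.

For divide and conquer with division factor 7:

Problem sizes at each level:
Level 0: 13841287201
Level 1: 1977326743
Level 2: 282475249
Level 3: 40353607
Level 4: 5764801
Level 5: 823543
Level 6: 117649
Level 7: 16807
Level 8: 2401
Level 9: 343
Level 10: 49
Level 11: 7
Level 12: 1

The root is level 0 and the size-1 base case is level 12 (the tree spans levels 0 through 12, i.e. 13 levels counting the root), so the depth is the number of divisions: log_7(13841287201) = 12

The recursion tree depth is log_7(13841287201) = 12. At each level, the problem size is divided by 7, so it takes 12 divisions to reduce to a base case of size 1. The algorithm makes 5 recursive calls at each level.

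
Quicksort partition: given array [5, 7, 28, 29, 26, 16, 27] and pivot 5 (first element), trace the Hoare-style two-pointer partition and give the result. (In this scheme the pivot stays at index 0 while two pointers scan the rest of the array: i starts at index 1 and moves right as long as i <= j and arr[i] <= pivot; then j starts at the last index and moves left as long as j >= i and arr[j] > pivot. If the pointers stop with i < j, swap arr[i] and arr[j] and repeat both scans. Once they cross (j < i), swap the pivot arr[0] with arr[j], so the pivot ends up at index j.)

Hoare-style two-pointer partition with pivot = 5:

Initial array: [5, 7, 28, 29, 26, 16, 27]

Pointers start at i = 1, j = 6.
i ends at 1, j ends at 0: the pointers have crossed (j < i), so scanning stops.

j = 0, so swapping arr[0] with arr[j] leaves the pivot at position 0: [5, 7, 28, 29, 26, 16, 27]
Pivot position: 0

After partitioning with pivot 5, the array becomes [5, 7, 28, 29, 26, 16, 27]. The pivot is placed at index 0. All elements to the left of the pivot are <= 5, and all elements to the right are > 5.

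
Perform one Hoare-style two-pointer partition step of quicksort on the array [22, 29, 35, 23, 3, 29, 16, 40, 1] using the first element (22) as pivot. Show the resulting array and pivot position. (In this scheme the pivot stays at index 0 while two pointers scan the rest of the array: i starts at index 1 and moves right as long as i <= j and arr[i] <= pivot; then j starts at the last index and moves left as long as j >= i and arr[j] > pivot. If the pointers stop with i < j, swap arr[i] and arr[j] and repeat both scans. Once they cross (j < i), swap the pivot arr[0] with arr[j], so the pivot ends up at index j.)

Hoare-style two-pointer partition with pivot = 22:

Initial array: [22, 29, 35, 23, 3, 29, 16, 40, 1]

Pointers start at i = 1, j = 8.
i stops at index 1 (arr[1]=29 > 22), j stops at index 8 (arr[8]=1 <= 22): swap arr[1] and arr[8], array becomes [22, 1, 35, 23, 3, 29, 16, 40, 29]
i stops at index 2 (arr[2]=35 > 22), j stops at index 6 (arr[6]=16 <= 22): swap arr[2] and arr[6], array becomes [22, 1, 16, 23, 3, 29, 35, 40, 29]
i stops at index 3 (arr[3]=23 > 22), j stops at index 4 (arr[4]=3 <= 22): swap arr[3] and arr[4], array becomes [22, 1, 16, 3, 23, 29, 35, 40, 29]
i ends at 4, j ends at 3: the pointers have crossed (j < i), so scanning stops.

Swap pivot arr[0] with arr[3] to place pivot at position 3: [3, 1, 16, 22, 23, 29, 35, 40, 29]
Pivot position: 3

After partitioning with pivot 22, the array becomes [3, 1, 16, 22, 23, 29, 35, 40, 29]. The pivot is placed at index 3. All elements to the left of the pivot are <= 22, and all elements to the right are > 22.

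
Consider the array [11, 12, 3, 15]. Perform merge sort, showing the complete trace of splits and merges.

Merge sort trace:

Split: [11, 12, 3, 15] -> [11, 12] and [3, 15]
  Split: [11, 12] -> [11] and [12]
  Merge: [11] + [12] -> [11, 12]
  Split: [3, 15] -> [3] and [15]
  Merge: [3] + [15] -> [3, 15]
Merge: [11, 12] + [3, 15] -> [3, 11, 12, 15]

Final sorted array: [3, 11, 12, 15]

The merge sort proceeds by recursively splitting the array and merging sorted halves.
After all merges, the sorted array is [3, 11, 12, 15].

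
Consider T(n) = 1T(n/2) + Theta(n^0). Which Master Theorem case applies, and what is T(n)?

Master Theorem for T(n) = 1T(n/2) + O(n^0):

a = 1, b = 2, c = 0
log_b(a) = log_2(1) = 0.0000

Case 2: c = 0 = log_2(1) = 0.0000
T(n) = O(n^0 log n) = O(log n)

For T(n) = 1T(n/2) + O(n^0): log_2(1) = 0.0000. This is Case 2 of the Master Theorem (c = log_b(a), equal work at all levels), giving O(log n).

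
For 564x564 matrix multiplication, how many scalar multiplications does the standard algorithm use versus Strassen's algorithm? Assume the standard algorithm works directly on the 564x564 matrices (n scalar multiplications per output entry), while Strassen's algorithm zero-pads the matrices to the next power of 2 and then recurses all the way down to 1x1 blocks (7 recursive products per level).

Matrix multiplication for 564x564 matrices:

Strassen's algorithm requires power-of-2 dimensions. Pad 564x564 to 1024x1024 (next power of 2).

Standard algorithm: 564^3 = 179406144 multiplications
Strassen's algorithm: 7^(log2(1024)) = 7^10 = 282475249 multiplications
Difference: 179406144 - 282475249 = -103069105 (Strassen uses MORE here due to padding overhead — for small or just-over-power-of-2 n, padding can outweigh the per-level savings)

Standard: 179406144 multiplications (564^3). Strassen: 282475249 multiplications (7^10, after padding to 1024x1024). Strassen reduces 8 recursive multiplications to 7 at each level.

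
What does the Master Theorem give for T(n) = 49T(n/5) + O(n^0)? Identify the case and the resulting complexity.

Master Theorem for T(n) = 49T(n/5) + O(n^0):

a = 49, b = 5, c = 0
log_b(a) = log_5(49) = 2.4181

Case 1: c = 0 < log_5(49) = 2.4181
T(n) = O(n^(log_5 49))

For T(n) = 49T(n/5) + O(n^0): log_5(49) = 2.4181. This is Case 1 of the Master Theorem (c < log_b(a), work dominated by leaves), giving O(n^(log_5 49)).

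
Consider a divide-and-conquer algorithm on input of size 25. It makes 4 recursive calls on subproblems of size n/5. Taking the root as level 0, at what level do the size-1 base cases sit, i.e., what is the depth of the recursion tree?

For divide and conquer with division factor 5:

Problem sizes at each level:
Level 0: 25
Level 1: 5
Level 2: 1

The root is level 0 and the size-1 base case is level 2 (the tree spans levels 0 through 2, i.e. 3 levels counting the root), so the depth is the number of divisions: log_5(25) = 2

The recursion tree depth is log_5(25) = 2. At each level, the problem size is divided by 5, so it takes 2 divisions to reduce to a base case of size 1. The algorithm makes 4 recursive calls at each level.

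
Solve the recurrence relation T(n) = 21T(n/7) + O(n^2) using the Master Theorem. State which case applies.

Master Theorem for T(n) = 21T(n/7) + O(n^2):

a = 21, b = 7, c = 2
log_b(a) = log_7(21) = 1.5646

Case 3: c = 2 > log_7(21) = 1.5646
T(n) = O(n^2) = O(n^2)

For T(n) = 21T(n/7) + O(n^2): log_7(21) = 1.5646. This is Case 3 of the Master Theorem (c > log_b(a), work dominated by root), giving O(n^2).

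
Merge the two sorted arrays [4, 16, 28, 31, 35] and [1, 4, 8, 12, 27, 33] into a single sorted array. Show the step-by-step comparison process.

Merging process:

Compare 4 vs 1: take 1 from right. Merged: [1]
Compare 4 vs 4: take 4 from left. Merged: [1, 4]
Compare 16 vs 4: take 4 from right. Merged: [1, 4, 4]
Compare 16 vs 8: take 8 from right. Merged: [1, 4, 4, 8]
Compare 16 vs 12: take 12 from right. Merged: [1, 4, 4, 8, 12]
Compare 16 vs 27: take 16 from left. Merged: [1, 4, 4, 8, 12, 16]
Compare 28 vs 27: take 27 from right. Merged: [1, 4, 4, 8, 12, 16, 27]
Compare 28 vs 33: take 28 from left. Merged: [1, 4, 4, 8, 12, 16, 27, 28]
Compare 31 vs 33: take 31 from left. Merged: [1, 4, 4, 8, 12, 16, 27, 28, 31]
Compare 35 vs 33: take 33 from right. Merged: [1, 4, 4, 8, 12, 16, 27, 28, 31, 33]
Append remaining from left: [35]. Merged: [1, 4, 4, 8, 12, 16, 27, 28, 31, 33, 35]

Final merged array: [1, 4, 4, 8, 12, 16, 27, 28, 31, 33, 35]
Total comparisons: 10

The merged array is [1, 4, 4, 8, 12, 16, 27, 28, 31, 33, 35], requiring 10 comparisons. The merge step runs in O(n) time where n is the total number of elements.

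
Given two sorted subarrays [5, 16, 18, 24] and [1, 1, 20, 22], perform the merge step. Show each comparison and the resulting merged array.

Merging process:

Compare 5 vs 1: take 1 from right. Merged: [1]
Compare 5 vs 1: take 1 from right. Merged: [1, 1]
Compare 5 vs 20: take 5 from left. Merged: [1, 1, 5]
Compare 16 vs 20: take 16 from left. Merged: [1, 1, 5, 16]
Compare 18 vs 20: take 18 from left. Merged: [1, 1, 5, 16, 18]
Compare 24 vs 20: take 20 from right. Merged: [1, 1, 5, 16, 18, 20]
Compare 24 vs 22: take 22 from right. Merged: [1, 1, 5, 16, 18, 20, 22]
Append remaining from left: [24]. Merged: [1, 1, 5, 16, 18, 20, 22, 24]

Final merged array: [1, 1, 5, 16, 18, 20, 22, 24]
Total comparisons: 7

The merged array is [1, 1, 5, 16, 18, 20, 22, 24], requiring 7 comparisons. The merge step runs in O(n) time where n is the total number of elements.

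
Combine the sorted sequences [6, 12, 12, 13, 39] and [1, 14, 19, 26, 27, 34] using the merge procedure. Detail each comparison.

Merging process:

Compare 6 vs 1: take 1 from right. Merged: [1]
Compare 6 vs 14: take 6 from left. Merged: [1, 6]
Compare 12 vs 14: take 12 from left. Merged: [1, 6, 12]
Compare 12 vs 14: take 12 from left. Merged: [1, 6, 12, 12]
Compare 13 vs 14: take 13 from left. Merged: [1, 6, 12, 12, 13]
Compare 39 vs 14: take 14 from right. Merged: [1, 6, 12, 12, 13, 14]
Compare 39 vs 19: take 19 from right. Merged: [1, 6, 12, 12, 13, 14, 19]
Compare 39 vs 26: take 26 from right. Merged: [1, 6, 12, 12, 13, 14, 19, 26]
Compare 39 vs 27: take 27 from right. Merged: [1, 6, 12, 12, 13, 14, 19, 26, 27]
Compare 39 vs 34: take 34 from right. Merged: [1, 6, 12, 12, 13, 14, 19, 26, 27, 34]
Append remaining from left: [39]. Merged: [1, 6, 12, 12, 13, 14, 19, 26, 27, 34, 39]

Final merged array: [1, 6, 12, 12, 13, 14, 19, 26, 27, 34, 39]
Total comparisons: 10

The merged array is [1, 6, 12, 12, 13, 14, 19, 26, 27, 34, 39], requiring 10 comparisons. The merge step runs in O(n) time where n is the total number of elements.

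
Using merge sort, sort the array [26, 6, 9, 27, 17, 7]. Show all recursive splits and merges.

Merge sort trace:

Split: [26, 6, 9, 27, 17, 7] -> [26, 6, 9] and [27, 17, 7]
  Split: [26, 6, 9] -> [26] and [6, 9]
    Split: [6, 9] -> [6] and [9]
    Merge: [6] + [9] -> [6, 9]
  Merge: [26] + [6, 9] -> [6, 9, 26]
  Split: [27, 17, 7] -> [27] and [17, 7]
    Split: [17, 7] -> [17] and [7]
    Merge: [17] + [7] -> [7, 17]
  Merge: [27] + [7, 17] -> [7, 17, 27]
Merge: [6, 9, 26] + [7, 17, 27] -> [6, 7, 9, 17, 26, 27]

Final sorted array: [6, 7, 9, 17, 26, 27]

The merge sort proceeds by recursively splitting the array and merging sorted halves.
After all merges, the sorted array is [6, 7, 9, 17, 26, 27].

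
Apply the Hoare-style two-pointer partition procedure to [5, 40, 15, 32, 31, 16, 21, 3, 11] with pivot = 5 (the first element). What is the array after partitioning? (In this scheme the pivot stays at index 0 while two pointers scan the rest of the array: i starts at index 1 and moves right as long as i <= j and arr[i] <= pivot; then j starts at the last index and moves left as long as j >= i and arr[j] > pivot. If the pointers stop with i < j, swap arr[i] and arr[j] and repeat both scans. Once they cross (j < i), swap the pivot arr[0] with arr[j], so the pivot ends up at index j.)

Hoare-style two-pointer partition with pivot = 5:

Initial array: [5, 40, 15, 32, 31, 16, 21, 3, 11]

Pointers start at i = 1, j = 8.
i stops at index 1 (arr[1]=40 > 5), j stops at index 7 (arr[7]=3 <= 5): swap arr[1] and arr[7], array becomes [5, 3, 15, 32, 31, 16, 21, 40, 11]
i ends at 2, j ends at 1: the pointers have crossed (j < i), so scanning stops.

Swap pivot arr[0] with arr[1] to place pivot at position 1: [3, 5, 15, 32, 31, 16, 21, 40, 11]
Pivot position: 1

After partitioning with pivot 5, the array becomes [3, 5, 15, 32, 31, 16, 21, 40, 11]. The pivot is placed at index 1. All elements to the left of the pivot are <= 5, and all elements to the right are > 5.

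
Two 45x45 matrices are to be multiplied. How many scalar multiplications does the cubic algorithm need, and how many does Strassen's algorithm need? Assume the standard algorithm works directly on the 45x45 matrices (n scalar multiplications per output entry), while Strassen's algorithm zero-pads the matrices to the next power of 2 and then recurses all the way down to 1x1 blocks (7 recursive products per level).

Matrix multiplication for 45x45 matrices:

Strassen's algorithm requires power-of-2 dimensions. Pad 45x45 to 64x64 (next power of 2).

Standard algorithm: 45^3 = 91125 multiplications
Strassen's algorithm: 7^(log2(64)) = 7^6 = 117649 multiplications
Difference: 91125 - 117649 = -26524 (Strassen uses MORE here due to padding overhead — for small or just-over-power-of-2 n, padding can outweigh the per-level savings)

Standard: 91125 multiplications (45^3). Strassen: 117649 multiplications (7^6, after padding to 64x64). Strassen reduces 8 recursive multiplications to 7 at each level.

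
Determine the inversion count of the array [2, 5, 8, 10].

Finding inversions in [2, 5, 8, 10]:


Total inversions: 0

The array has 0 inversions. It is already sorted.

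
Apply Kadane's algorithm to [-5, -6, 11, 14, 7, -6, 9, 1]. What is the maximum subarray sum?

Using Kadane's algorithm on [-5, -6, 11, 14, 7, -6, 9, 1]:

Scanning through the array:
Position 1 (value -6): max_ending_here = -6, max_so_far = -5
Position 2 (value 11): max_ending_here = 11, max_so_far = 11
Position 3 (value 14): max_ending_here = 25, max_so_far = 25
Position 4 (value 7): max_ending_here = 32, max_so_far = 32
Position 5 (value -6): max_ending_here = 26, max_so_far = 32
Position 6 (value 9): max_ending_here = 35, max_so_far = 35
Position 7 (value 1): max_ending_here = 36, max_so_far = 36

Maximum subarray: [11, 14, 7, -6, 9, 1]
Maximum sum: 36

The maximum subarray is [11, 14, 7, -6, 9, 1] with sum 36. This subarray runs from index 2 to index 7.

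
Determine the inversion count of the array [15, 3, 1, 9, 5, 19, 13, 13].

Finding inversions in [15, 3, 1, 9, 5, 19, 13, 13]:

(0, 1): arr[0]=15 > arr[1]=3
(0, 2): arr[0]=15 > arr[2]=1
(0, 3): arr[0]=15 > arr[3]=9
(0, 4): arr[0]=15 > arr[4]=5
(0, 6): arr[0]=15 > arr[6]=13
(0, 7): arr[0]=15 > arr[7]=13
(1, 2): arr[1]=3 > arr[2]=1
(3, 4): arr[3]=9 > arr[4]=5
(5, 6): arr[5]=19 > arr[6]=13
(5, 7): arr[5]=19 > arr[7]=13

Total inversions: 10

The array has 10 inversion(s): (0,1), (0,2), (0,3), (0,4), (0,6), (0,7), (1,2), (3,4), (5,6), (5,7). Each pair (i,j) satisfies i < j and arr[i] > arr[j].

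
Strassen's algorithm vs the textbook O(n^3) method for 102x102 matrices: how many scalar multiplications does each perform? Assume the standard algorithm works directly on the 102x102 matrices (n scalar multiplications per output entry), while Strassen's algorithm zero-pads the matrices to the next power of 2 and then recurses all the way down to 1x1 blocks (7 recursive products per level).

Matrix multiplication for 102x102 matrices:

Strassen's algorithm requires power-of-2 dimensions. Pad 102x102 to 128x128 (next power of 2).

Standard algorithm: 102^3 = 1061208 multiplications
Strassen's algorithm: 7^(log2(128)) = 7^7 = 823543 multiplications
Savings: 1061208 - 823543 = 237665 multiplications

Standard: 1061208 multiplications (102^3). Strassen: 823543 multiplications (7^7, after padding to 128x128). Strassen reduces 8 recursive multiplications to 7 at each level.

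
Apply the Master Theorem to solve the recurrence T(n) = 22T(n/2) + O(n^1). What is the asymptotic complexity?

Master Theorem for T(n) = 22T(n/2) + O(n^1):

a = 22, b = 2, c = 1
log_b(a) = log_2(22) = 4.4594

Case 1: c = 1 < log_2(22) = 4.4594
T(n) = O(n^(log_2 22))

For T(n) = 22T(n/2) + O(n^1): log_2(22) = 4.4594. This is Case 1 of the Master Theorem (c < log_b(a), work dominated by leaves), giving O(n^(log_2 22)).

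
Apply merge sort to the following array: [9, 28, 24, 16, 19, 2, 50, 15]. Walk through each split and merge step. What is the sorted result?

Merge sort trace:

Split: [9, 28, 24, 16, 19, 2, 50, 15] -> [9, 28, 24, 16] and [19, 2, 50, 15]
  Split: [9, 28, 24, 16] -> [9, 28] and [24, 16]
    Split: [9, 28] -> [9] and [28]
    Merge: [9] + [28] -> [9, 28]
    Split: [24, 16] -> [24] and [16]
    Merge: [24] + [16] -> [16, 24]
  Merge: [9, 28] + [16, 24] -> [9, 16, 24, 28]
  Split: [19, 2, 50, 15] -> [19, 2] and [50, 15]
    Split: [19, 2] -> [19] and [2]
    Merge: [19] + [2] -> [2, 19]
    Split: [50, 15] -> [50] and [15]
    Merge: [50] + [15] -> [15, 50]
  Merge: [2, 19] + [15, 50] -> [2, 15, 19, 50]
Merge: [9, 16, 24, 28] + [2, 15, 19, 50] -> [2, 9, 15, 16, 19, 24, 28, 50]

Final sorted array: [2, 9, 15, 16, 19, 24, 28, 50]

The merge sort proceeds by recursively splitting the array and merging sorted halves.
After all merges, the sorted array is [2, 9, 15, 16, 19, 24, 28, 50].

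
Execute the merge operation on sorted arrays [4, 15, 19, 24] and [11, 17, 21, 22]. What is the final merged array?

Merging process:

Compare 4 vs 11: take 4 from left. Merged: [4]
Compare 15 vs 11: take 11 from right. Merged: [4, 11]
Compare 15 vs 17: take 15 from left. Merged: [4, 11, 15]
Compare 19 vs 17: take 17 from right. Merged: [4, 11, 15, 17]
Compare 19 vs 21: take 19 from left. Merged: [4, 11, 15, 17, 19]
Compare 24 vs 21: take 21 from right. Merged: [4, 11, 15, 17, 19, 21]
Compare 24 vs 22: take 22 from right. Merged: [4, 11, 15, 17, 19, 21, 22]
Append remaining from left: [24]. Merged: [4, 11, 15, 17, 19, 21, 22, 24]

Final merged array: [4, 11, 15, 17, 19, 21, 22, 24]
Total comparisons: 7

The merged array is [4, 11, 15, 17, 19, 21, 22, 24], requiring 7 comparisons. The merge step runs in O(n) time where n is the total number of elements.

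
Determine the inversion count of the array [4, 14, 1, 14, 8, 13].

Finding inversions in [4, 14, 1, 14, 8, 13]:

(0, 2): arr[0]=4 > arr[2]=1
(1, 2): arr[1]=14 > arr[2]=1
(1, 4): arr[1]=14 > arr[4]=8
(1, 5): arr[1]=14 > arr[5]=13
(3, 4): arr[3]=14 > arr[4]=8
(3, 5): arr[3]=14 > arr[5]=13

Total inversions: 6

The array has 6 inversion(s): (0,2), (1,2), (1,4), (1,5), (3,4), (3,5). Each pair (i,j) satisfies i < j and arr[i] > arr[j].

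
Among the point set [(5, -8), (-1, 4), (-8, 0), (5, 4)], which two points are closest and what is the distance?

Computing all pairwise distances among 4 points:

d((5, -8), (-1, 4)) = 13.4164
d((5, -8), (-8, 0)) = 15.2643
d((5, -8), (5, 4)) = 12.0
d((-1, 4), (-8, 0)) = 8.0623
d((-1, 4), (5, 4)) = 6.0 <-- minimum
d((-8, 0), (5, 4)) = 13.6015

Closest pair: (-1, 4) and (5, 4) with distance 6.0

The closest pair is (-1, 4) and (5, 4) with Euclidean distance 6.0. For 4 points, brute-force pairwise comparison is shown above. For large n, the divide-and-conquer algorithm (sort by x, recurse on halves, check the dividing strip) achieves O(n log n).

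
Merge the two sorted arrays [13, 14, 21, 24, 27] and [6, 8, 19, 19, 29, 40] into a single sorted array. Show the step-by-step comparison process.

Merging process:

Compare 13 vs 6: take 6 from right. Merged: [6]
Compare 13 vs 8: take 8 from right. Merged: [6, 8]
Compare 13 vs 19: take 13 from left. Merged: [6, 8, 13]
Compare 14 vs 19: take 14 from left. Merged: [6, 8, 13, 14]
Compare 21 vs 19: take 19 from right. Merged: [6, 8, 13, 14, 19]
Compare 21 vs 19: take 19 from right. Merged: [6, 8, 13, 14, 19, 19]
Compare 21 vs 29: take 21 from left. Merged: [6, 8, 13, 14, 19, 19, 21]
Compare 24 vs 29: take 24 from left. Merged: [6, 8, 13, 14, 19, 19, 21, 24]
Compare 27 vs 29: take 27 from left. Merged: [6, 8, 13, 14, 19, 19, 21, 24, 27]
Append remaining from right: [29, 40]. Merged: [6, 8, 13, 14, 19, 19, 21, 24, 27, 29, 40]

Final merged array: [6, 8, 13, 14, 19, 19, 21, 24, 27, 29, 40]
Total comparisons: 9

The merged array is [6, 8, 13, 14, 19, 19, 21, 24, 27, 29, 40], requiring 9 comparisons. The merge step runs in O(n) time where n is the total number of elements.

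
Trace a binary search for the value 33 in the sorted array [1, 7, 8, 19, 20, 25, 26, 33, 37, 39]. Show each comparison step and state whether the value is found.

Binary search for 33 in [1, 7, 8, 19, 20, 25, 26, 33, 37, 39]:

lo=0, hi=9, mid=4, arr[mid]=20 -> 20 < 33, search right half
lo=5, hi=9, mid=7, arr[mid]=33 -> Found target at index 7!

Binary search finds 33 at index 7 after 2 comparisons. The search repeatedly halves the search space by comparing with the middle element.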